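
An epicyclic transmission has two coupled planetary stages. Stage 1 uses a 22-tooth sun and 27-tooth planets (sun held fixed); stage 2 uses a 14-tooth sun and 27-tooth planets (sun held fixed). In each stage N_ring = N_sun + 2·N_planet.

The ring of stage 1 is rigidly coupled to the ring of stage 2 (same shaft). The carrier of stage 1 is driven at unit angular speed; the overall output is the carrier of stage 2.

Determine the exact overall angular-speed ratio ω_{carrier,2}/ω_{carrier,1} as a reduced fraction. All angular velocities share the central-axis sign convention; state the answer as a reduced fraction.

Stage 1: N_ring = 22 + 2·27 = 76
Stage 1: 22(ω_s−ω_c) = −76(ω_r−ω_c),  ω_s=0, ω_c=1
Stage 1: ω_r = 1 − (22/76)(0−1) = 49/38
  ⇒ ω_r¹/ω_c¹ = 49/38
Stage 2: N_ring = 14 + 2·27 = 68
Stage 2: 14(ω_s−ω_c) = −68(ω_r−ω_c),  ω_s=0, ω_r=1
Stage 2: 14(0−ω_c) = −68(1−ω_c)  ⇒  82ω_c = 68  ⇒  ω_c = 34/41
  ⇒ ω_c²/ω_r² = 34/41
Coupling ω_r² = ω_r¹ ⇒ overall = 49/38 × 34/41 = 833/779

833/779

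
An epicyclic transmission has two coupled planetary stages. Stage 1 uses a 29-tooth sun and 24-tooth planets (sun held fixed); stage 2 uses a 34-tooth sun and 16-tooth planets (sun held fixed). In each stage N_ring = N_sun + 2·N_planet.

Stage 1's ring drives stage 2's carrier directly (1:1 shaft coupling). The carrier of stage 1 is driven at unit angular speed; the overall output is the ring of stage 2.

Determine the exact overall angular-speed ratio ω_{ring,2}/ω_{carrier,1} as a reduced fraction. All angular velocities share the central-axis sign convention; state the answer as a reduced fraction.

Stage 1: N_ring = 29 + 2·24 = 77
Stage 1: 29(ω_s−ω_c) = −77(ω_r−ω_c),  ω_s=0, ω_c=1
Stage 1: ω_r = 1 − (29/77)(0−1) = 106/77
  ⇒ ω_r¹/ω_c¹ = 106/77
Stage 2: N_ring = 34 + 2·16 = 66
Stage 2: 34(ω_s−ω_c) = −66(ω_r−ω_c),  ω_s=0, ω_c=1
Stage 2: ω_r = 1 − (34/66)(0−1) = 50/33
  ⇒ ω_r²/ω_c² = 50/33
Coupling ω_c² = ω_r¹ ⇒ overall = 106/77 × 50/33 = 5300/2541

5300/2541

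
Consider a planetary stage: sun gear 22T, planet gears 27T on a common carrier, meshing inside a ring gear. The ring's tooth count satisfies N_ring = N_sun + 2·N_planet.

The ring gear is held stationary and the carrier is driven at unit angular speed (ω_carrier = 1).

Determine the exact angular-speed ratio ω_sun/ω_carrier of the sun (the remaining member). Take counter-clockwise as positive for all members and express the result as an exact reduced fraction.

N_ring = 22 + 2·27 = 76
22(ω_s−ω_c) = −76(ω_r−ω_c),  ω_r=0, ω_c=1
ω_s = 1 − (76/22)(0−1) = 49/11
ω_s/ω_c = 49/11

49/11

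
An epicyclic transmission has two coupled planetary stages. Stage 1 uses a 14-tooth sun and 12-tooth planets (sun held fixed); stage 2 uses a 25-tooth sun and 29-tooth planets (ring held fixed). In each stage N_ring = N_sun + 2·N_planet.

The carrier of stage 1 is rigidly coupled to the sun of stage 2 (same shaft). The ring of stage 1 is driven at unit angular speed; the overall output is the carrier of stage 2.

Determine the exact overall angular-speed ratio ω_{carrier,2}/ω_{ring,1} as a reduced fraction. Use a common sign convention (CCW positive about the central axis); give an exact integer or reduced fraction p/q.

475/2808

Stage 1: N_ring = 14 + 2·12 = 38
Stage 1: 14(ω_s−ω_c) = −38(ω_r−ω_c),  ω_s=0, ω_r=1
Stage 1: 14(0−ω_c) = −38(1−ω_c)  ⇒  52ω_c = 38  ⇒  ω_c = 19/26
  ⇒ ω_c¹/ω_r¹ = 19/26
Stage 2: N_ring = 25 + 2·29 = 83
Stage 2: 25(ω_s−ω_c) = −83(ω_r−ω_c),  ω_r=0, ω_s=1
Stage 2: 25(1−ω_c) = −83(0−ω_c)  ⇒  108ω_c = 25  ⇒  ω_c = 25/108
  ⇒ ω_c²/ω_s² = 25/108
Coupling ω_s² = ω_c¹ ⇒ overall = 19/26 × 25/108 = 475/2808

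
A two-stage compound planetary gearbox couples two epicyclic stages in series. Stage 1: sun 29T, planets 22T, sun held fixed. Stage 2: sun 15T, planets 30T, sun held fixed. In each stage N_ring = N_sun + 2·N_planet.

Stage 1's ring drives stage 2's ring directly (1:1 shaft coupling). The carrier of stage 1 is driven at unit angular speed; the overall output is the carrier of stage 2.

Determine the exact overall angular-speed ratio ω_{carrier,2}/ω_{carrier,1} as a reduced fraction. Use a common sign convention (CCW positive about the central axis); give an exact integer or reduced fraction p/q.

Stage 1: N_ring = 29 + 2·22 = 73
Stage 1: 29(ω_s−ω_c) = −73(ω_r−ω_c),  ω_s=0, ω_c=1
Stage 1: ω_r = 1 − (29/73)(0−1) = 102/73
  ⇒ ω_r¹/ω_c¹ = 102/73
Stage 2: N_ring = 15 + 2·30 = 75
Stage 2: 15(ω_s−ω_c) = −75(ω_r−ω_c),  ω_s=0, ω_r=1
Stage 2: 15(0−ω_c) = −75(1−ω_c)  ⇒  90ω_c = 75  ⇒  ω_c = 5/6
  ⇒ ω_c²/ω_r² = 5/6
Coupling ω_r² = ω_r¹ ⇒ overall = 102/73 × 5/6 = 85/73

85/73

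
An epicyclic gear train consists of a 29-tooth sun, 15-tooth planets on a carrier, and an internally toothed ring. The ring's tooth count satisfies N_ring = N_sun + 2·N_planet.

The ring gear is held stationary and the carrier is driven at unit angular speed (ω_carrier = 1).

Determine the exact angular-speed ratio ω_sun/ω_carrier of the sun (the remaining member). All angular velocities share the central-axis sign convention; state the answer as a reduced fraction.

88/29

N_ring = 29 + 2·15 = 59
29(ω_s−ω_c) = −59(ω_r−ω_c),  ω_r=0, ω_c=1
ω_s = 1 − (59/29)(0−1) = 88/29
ω_s/ω_c = 88/29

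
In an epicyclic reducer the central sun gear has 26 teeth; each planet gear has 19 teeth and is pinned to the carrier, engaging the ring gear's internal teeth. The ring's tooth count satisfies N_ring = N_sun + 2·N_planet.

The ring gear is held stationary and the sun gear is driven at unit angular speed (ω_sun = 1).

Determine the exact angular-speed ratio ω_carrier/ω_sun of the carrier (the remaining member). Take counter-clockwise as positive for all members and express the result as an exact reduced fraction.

13/45

N_ring = 26 + 2·19 = 64
26(ω_s−ω_c) = −64(ω_r−ω_c),  ω_r=0, ω_s=1
26(1−ω_c) = −64(0−ω_c)  ⇒  90ω_c = 26  ⇒  ω_c = 13/45
ω_c/ω_s = 13/45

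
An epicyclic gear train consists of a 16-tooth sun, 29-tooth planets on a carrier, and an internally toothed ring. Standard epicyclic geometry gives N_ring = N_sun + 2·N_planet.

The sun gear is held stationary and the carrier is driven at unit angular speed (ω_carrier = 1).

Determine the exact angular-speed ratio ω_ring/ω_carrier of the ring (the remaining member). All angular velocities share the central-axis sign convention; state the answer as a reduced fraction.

N_ring = 16 + 2·29 = 74
16(ω_s−ω_c) = −74(ω_r−ω_c),  ω_s=0, ω_c=1
ω_r = 1 − (16/74)(0−1) = 45/37
ω_r/ω_c = 45/37

45/37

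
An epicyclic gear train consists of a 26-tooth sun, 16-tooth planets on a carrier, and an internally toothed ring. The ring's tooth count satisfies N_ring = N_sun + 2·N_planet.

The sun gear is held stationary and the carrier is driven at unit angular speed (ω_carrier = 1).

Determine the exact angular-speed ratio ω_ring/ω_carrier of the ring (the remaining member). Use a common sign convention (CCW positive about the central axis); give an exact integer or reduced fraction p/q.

42/29

N_ring = 26 + 2·16 = 58
26(ω_s−ω_c) = −58(ω_r−ω_c),  ω_s=0, ω_c=1
ω_r = 1 − (26/58)(0−1) = 42/29
ω_r/ω_c = 42/29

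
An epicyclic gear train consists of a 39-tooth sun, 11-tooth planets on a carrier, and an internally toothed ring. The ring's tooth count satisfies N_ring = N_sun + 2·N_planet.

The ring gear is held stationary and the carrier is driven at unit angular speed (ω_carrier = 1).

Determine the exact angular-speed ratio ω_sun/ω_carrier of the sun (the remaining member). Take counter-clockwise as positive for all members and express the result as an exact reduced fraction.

100/39

N_ring = 39 + 2·11 = 61
39(ω_s−ω_c) = −61(ω_r−ω_c),  ω_r=0, ω_c=1
ω_s = 1 − (61/39)(0−1) = 100/39
ω_s/ω_c = 100/39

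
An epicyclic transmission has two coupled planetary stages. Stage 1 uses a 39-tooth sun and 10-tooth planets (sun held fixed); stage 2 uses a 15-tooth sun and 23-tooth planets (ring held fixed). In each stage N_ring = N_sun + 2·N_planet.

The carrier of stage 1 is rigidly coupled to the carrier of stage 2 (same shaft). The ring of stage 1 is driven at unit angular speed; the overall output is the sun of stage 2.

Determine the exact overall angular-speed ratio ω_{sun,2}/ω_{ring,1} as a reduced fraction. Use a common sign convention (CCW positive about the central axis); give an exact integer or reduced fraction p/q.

Stage 1: N_ring = 39 + 2·10 = 59
Stage 1: 39(ω_s−ω_c) = −59(ω_r−ω_c),  ω_s=0, ω_r=1
Stage 1: 39(0−ω_c) = −59(1−ω_c)  ⇒  98ω_c = 59  ⇒  ω_c = 59/98
  ⇒ ω_c¹/ω_r¹ = 59/98
Stage 2: N_ring = 15 + 2·23 = 61
Stage 2: 15(ω_s−ω_c) = −61(ω_r−ω_c),  ω_r=0, ω_c=1
Stage 2: ω_s = 1 − (61/15)(0−1) = 76/15
  ⇒ ω_s²/ω_c² = 76/15
Coupling ω_c² = ω_c¹ ⇒ overall = 59/98 × 76/15 = 2242/735

2242/735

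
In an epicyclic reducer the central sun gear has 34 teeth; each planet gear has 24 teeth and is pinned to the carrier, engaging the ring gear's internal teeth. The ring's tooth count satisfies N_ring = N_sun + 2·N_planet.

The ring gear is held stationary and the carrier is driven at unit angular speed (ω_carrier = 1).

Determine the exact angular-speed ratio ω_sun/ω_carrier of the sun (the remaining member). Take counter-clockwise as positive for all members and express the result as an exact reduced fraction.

N_ring = 34 + 2·24 = 82
34(ω_s−ω_c) = −82(ω_r−ω_c),  ω_r=0, ω_c=1
ω_s = 1 − (82/34)(0−1) = 58/17
ω_s/ω_c = 58/17

58/17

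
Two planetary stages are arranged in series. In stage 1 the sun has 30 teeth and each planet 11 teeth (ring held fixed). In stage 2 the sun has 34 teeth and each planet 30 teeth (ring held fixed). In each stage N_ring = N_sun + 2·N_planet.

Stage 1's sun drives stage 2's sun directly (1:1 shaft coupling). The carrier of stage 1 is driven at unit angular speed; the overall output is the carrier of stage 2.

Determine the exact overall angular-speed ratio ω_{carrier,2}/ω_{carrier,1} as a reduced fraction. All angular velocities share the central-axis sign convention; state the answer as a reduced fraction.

Stage 1: N_ring = 30 + 2·11 = 52
Stage 1: 30(ω_s−ω_c) = −52(ω_r−ω_c),  ω_r=0, ω_c=1
Stage 1: ω_s = 1 − (52/30)(0−1) = 41/15
  ⇒ ω_s¹/ω_c¹ = 41/15
Stage 2: N_ring = 34 + 2·30 = 94
Stage 2: 34(ω_s−ω_c) = −94(ω_r−ω_c),  ω_r=0, ω_s=1
Stage 2: 34(1−ω_c) = −94(0−ω_c)  ⇒  128ω_c = 34  ⇒  ω_c = 17/64
  ⇒ ω_c²/ω_s² = 17/64
Coupling ω_s² = ω_s¹ ⇒ overall = 41/15 × 17/64 = 697/960

697/960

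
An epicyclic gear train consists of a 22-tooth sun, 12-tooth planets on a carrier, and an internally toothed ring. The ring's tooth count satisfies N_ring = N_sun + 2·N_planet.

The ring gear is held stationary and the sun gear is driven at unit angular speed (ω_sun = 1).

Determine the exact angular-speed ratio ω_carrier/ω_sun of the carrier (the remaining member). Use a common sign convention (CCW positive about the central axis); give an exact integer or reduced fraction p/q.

11/34

N_ring = 22 + 2·12 = 46
22(ω_s−ω_c) = −46(ω_r−ω_c),  ω_r=0, ω_s=1
22(1−ω_c) = −46(0−ω_c)  ⇒  68ω_c = 22  ⇒  ω_c = 11/34
ω_c/ω_s = 11/34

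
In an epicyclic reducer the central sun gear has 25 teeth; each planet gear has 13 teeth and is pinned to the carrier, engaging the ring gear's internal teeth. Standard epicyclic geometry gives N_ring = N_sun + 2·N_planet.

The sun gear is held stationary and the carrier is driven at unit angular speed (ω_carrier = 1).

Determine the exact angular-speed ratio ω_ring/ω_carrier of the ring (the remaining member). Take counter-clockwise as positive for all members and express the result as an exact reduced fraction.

N_ring = 25 + 2·13 = 51
25(ω_s−ω_c) = −51(ω_r−ω_c),  ω_s=0, ω_c=1
ω_r = 1 − (25/51)(0−1) = 76/51
ω_r/ω_c = 76/51

76/51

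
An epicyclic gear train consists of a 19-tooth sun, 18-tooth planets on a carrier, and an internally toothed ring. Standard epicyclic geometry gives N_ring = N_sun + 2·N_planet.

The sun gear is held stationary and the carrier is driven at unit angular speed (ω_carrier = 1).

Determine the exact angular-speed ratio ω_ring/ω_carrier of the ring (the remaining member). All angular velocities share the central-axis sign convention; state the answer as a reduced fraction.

N_ring = 19 + 2·18 = 55
19(ω_s−ω_c) = −55(ω_r−ω_c),  ω_s=0, ω_c=1
ω_r = 1 − (19/55)(0−1) = 74/55
ω_r/ω_c = 74/55

74/55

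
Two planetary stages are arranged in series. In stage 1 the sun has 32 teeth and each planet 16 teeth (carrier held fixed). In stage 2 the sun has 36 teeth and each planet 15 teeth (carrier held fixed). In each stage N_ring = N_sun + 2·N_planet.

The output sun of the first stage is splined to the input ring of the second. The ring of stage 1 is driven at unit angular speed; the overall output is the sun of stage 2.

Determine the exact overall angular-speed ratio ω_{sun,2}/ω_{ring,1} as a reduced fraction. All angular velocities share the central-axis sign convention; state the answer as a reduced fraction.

Stage 1: N_ring = 32 + 2·16 = 64
Stage 1: 32(ω_s−ω_c) = −64(ω_r−ω_c),  ω_c=0, ω_r=1
Stage 1: ω_s = 0 − (64/32)(1−0) = -2
  ⇒ ω_s¹/ω_r¹ = -2
Stage 2: N_ring = 36 + 2·15 = 66
Stage 2: 36(ω_s−ω_c) = −66(ω_r−ω_c),  ω_c=0, ω_r=1
Stage 2: ω_s = 0 − (66/36)(1−0) = -11/6
  ⇒ ω_s²/ω_r² = -11/6
Coupling ω_r² = ω_s¹ ⇒ overall = -2 × -11/6 = 11/3

11/3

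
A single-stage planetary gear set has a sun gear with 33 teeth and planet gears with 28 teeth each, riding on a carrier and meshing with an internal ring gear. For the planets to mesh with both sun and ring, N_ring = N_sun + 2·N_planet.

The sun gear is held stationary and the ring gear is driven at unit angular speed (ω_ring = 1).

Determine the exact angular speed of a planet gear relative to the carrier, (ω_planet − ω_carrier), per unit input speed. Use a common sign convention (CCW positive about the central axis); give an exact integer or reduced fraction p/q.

2937/3416

N_ring = 33 + 2·28 = 89
33(ω_s−ω_c) = −89(ω_r−ω_c),  ω_s=0, ω_r=1
33(0−ω_c) = −89(1−ω_c)  ⇒  122ω_c = 89  ⇒  ω_c = 89/122
sun–planet: 33·(0−89/122) = −28·(ω_p−ω_c)  ⇒  ω_p−ω_c = −(33/28)·(-89/122) = 2937/3416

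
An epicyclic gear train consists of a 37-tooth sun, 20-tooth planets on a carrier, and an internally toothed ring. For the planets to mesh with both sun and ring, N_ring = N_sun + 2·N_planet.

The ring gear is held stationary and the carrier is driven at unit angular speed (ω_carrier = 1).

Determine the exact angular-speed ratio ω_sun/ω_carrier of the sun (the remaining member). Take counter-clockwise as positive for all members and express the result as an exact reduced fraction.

114/37

N_ring = 37 + 2·20 = 77
37(ω_s−ω_c) = −77(ω_r−ω_c),  ω_r=0, ω_c=1
ω_s = 1 − (77/37)(0−1) = 114/37
ω_s/ω_c = 114/37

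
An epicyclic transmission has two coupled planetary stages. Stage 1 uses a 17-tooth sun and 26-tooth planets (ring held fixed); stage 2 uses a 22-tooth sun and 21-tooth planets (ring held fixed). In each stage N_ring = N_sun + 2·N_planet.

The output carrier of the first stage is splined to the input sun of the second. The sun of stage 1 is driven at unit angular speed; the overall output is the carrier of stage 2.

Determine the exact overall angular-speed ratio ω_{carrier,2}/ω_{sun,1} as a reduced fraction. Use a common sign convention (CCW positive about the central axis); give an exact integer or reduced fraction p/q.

Stage 1: N_ring = 17 + 2·26 = 69
Stage 1: 17(ω_s−ω_c) = −69(ω_r−ω_c),  ω_r=0, ω_s=1
Stage 1: 17(1−ω_c) = −69(0−ω_c)  ⇒  86ω_c = 17  ⇒  ω_c = 17/86
  ⇒ ω_c¹/ω_s¹ = 17/86
Stage 2: N_ring = 22 + 2·21 = 64
Stage 2: 22(ω_s−ω_c) = −64(ω_r−ω_c),  ω_r=0, ω_s=1
Stage 2: 22(1−ω_c) = −64(0−ω_c)  ⇒  86ω_c = 22  ⇒  ω_c = 11/43
  ⇒ ω_c²/ω_s² = 11/43
Coupling ω_s² = ω_c¹ ⇒ overall = 17/86 × 11/43 = 187/3698

187/3698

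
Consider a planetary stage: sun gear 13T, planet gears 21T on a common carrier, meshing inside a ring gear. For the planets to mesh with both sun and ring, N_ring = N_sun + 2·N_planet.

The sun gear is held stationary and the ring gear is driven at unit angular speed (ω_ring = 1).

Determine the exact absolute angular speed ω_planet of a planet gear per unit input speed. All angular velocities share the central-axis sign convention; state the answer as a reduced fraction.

55/42

N_ring = 13 + 2·21 = 55
13(ω_s−ω_c) = −55(ω_r−ω_c),  ω_s=0, ω_r=1
13(0−ω_c) = −55(1−ω_c)  ⇒  68ω_c = 55  ⇒  ω_c = 55/68
sun–planet: 13·(0−55/68) = −21·(ω_p−ω_c)  ⇒  ω_p−ω_c = −(13/21)·(-55/68) = 715/1428
ω_p = 55/68 + 715/1428 = 55/42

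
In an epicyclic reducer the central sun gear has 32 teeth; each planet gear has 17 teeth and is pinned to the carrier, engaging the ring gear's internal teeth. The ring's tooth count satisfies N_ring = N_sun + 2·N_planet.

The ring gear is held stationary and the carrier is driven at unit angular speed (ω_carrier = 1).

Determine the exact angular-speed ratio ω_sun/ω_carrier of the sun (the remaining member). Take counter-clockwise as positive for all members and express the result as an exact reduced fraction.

N_ring = 32 + 2·17 = 66
32(ω_s−ω_c) = −66(ω_r−ω_c),  ω_r=0, ω_c=1
ω_s = 1 − (66/32)(0−1) = 49/16
ω_s/ω_c = 49/16

49/16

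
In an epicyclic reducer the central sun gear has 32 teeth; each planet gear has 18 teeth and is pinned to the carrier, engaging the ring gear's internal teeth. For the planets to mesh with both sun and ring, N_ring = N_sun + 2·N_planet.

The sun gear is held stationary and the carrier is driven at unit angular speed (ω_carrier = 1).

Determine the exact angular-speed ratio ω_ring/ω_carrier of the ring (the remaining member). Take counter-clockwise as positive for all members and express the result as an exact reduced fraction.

N_ring = 32 + 2·18 = 68
32(ω_s−ω_c) = −68(ω_r−ω_c),  ω_s=0, ω_c=1
ω_r = 1 − (32/68)(0−1) = 25/17
ω_r/ω_c = 25/17

25/17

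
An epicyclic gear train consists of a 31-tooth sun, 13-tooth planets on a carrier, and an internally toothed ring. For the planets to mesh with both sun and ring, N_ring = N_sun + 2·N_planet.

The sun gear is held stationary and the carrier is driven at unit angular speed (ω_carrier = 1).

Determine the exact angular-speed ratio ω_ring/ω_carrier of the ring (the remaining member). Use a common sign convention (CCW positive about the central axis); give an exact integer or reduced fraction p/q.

N_ring = 31 + 2·13 = 57
31(ω_s−ω_c) = −57(ω_r−ω_c),  ω_s=0, ω_c=1
ω_r = 1 − (31/57)(0−1) = 88/57
ω_r/ω_c = 88/57

88/57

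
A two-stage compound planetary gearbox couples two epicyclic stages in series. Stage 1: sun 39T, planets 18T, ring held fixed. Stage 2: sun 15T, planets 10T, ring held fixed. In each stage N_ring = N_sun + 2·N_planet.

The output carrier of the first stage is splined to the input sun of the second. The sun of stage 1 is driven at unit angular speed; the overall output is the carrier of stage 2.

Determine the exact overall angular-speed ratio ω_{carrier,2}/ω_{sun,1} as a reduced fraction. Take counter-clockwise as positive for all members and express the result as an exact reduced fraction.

Stage 1: N_ring = 39 + 2·18 = 75
Stage 1: 39(ω_s−ω_c) = −75(ω_r−ω_c),  ω_r=0, ω_s=1
Stage 1: 39(1−ω_c) = −75(0−ω_c)  ⇒  114ω_c = 39  ⇒  ω_c = 13/38
  ⇒ ω_c¹/ω_s¹ = 13/38
Stage 2: N_ring = 15 + 2·10 = 35
Stage 2: 15(ω_s−ω_c) = −35(ω_r−ω_c),  ω_r=0, ω_s=1
Stage 2: 15(1−ω_c) = −35(0−ω_c)  ⇒  50ω_c = 15  ⇒  ω_c = 3/10
  ⇒ ω_c²/ω_s² = 3/10
Coupling ω_s² = ω_c¹ ⇒ overall = 13/38 × 3/10 = 39/380

39/380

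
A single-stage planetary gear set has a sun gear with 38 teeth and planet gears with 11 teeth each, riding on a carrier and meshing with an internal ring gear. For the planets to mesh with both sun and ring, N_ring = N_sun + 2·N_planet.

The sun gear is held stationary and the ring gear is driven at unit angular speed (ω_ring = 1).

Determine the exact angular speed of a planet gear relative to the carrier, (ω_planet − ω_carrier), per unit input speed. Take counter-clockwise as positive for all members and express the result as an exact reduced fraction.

N_ring = 38 + 2·11 = 60
38(ω_s−ω_c) = −60(ω_r−ω_c),  ω_s=0, ω_r=1
38(0−ω_c) = −60(1−ω_c)  ⇒  98ω_c = 60  ⇒  ω_c = 30/49
sun–planet: 38·(0−30/49) = −11·(ω_p−ω_c)  ⇒  ω_p−ω_c = −(38/11)·(-30/49) = 1140/539

1140/539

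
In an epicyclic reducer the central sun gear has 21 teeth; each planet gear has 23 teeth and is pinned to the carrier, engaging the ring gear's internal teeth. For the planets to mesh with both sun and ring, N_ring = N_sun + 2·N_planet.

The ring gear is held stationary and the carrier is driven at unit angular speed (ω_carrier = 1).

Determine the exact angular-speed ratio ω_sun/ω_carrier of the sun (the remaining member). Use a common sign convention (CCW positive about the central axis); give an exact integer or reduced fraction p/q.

88/21

N_ring = 21 + 2·23 = 67
21(ω_s−ω_c) = −67(ω_r−ω_c),  ω_r=0, ω_c=1
ω_s = 1 − (67/21)(0−1) = 88/21
ω_s/ω_c = 88/21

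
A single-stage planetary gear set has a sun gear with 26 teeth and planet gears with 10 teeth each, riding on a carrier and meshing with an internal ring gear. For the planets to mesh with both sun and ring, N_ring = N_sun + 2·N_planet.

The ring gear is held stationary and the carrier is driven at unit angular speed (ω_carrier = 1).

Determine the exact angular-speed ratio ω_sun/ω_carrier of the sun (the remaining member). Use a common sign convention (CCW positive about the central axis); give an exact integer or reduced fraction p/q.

36/13

N_ring = 26 + 2·10 = 46
26(ω_s−ω_c) = −46(ω_r−ω_c),  ω_r=0, ω_c=1
ω_s = 1 − (46/26)(0−1) = 36/13
ω_s/ω_c = 36/13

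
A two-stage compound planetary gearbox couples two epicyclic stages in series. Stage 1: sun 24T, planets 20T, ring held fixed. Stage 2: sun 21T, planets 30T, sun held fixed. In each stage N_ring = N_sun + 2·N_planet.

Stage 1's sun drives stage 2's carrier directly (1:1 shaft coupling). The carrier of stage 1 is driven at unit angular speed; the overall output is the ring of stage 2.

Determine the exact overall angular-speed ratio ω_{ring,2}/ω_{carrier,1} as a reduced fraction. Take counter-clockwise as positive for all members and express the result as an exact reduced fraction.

374/81

Stage 1: N_ring = 24 + 2·20 = 64
Stage 1: 24(ω_s−ω_c) = −64(ω_r−ω_c),  ω_r=0, ω_c=1
Stage 1: ω_s = 1 − (64/24)(0−1) = 11/3
  ⇒ ω_s¹/ω_c¹ = 11/3
Stage 2: N_ring = 21 + 2·30 = 81
Stage 2: 21(ω_s−ω_c) = −81(ω_r−ω_c),  ω_s=0, ω_c=1
Stage 2: ω_r = 1 − (21/81)(0−1) = 34/27
  ⇒ ω_r²/ω_c² = 34/27
Coupling ω_c² = ω_s¹ ⇒ overall = 11/3 × 34/27 = 374/81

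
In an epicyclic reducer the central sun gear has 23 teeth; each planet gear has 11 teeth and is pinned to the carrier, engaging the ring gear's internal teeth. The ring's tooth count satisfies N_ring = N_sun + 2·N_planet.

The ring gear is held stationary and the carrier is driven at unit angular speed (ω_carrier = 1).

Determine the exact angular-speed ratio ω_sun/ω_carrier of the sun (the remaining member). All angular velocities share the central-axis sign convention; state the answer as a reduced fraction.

68/23

N_ring = 23 + 2·11 = 45
23(ω_s−ω_c) = −45(ω_r−ω_c),  ω_r=0, ω_c=1
ω_s = 1 − (45/23)(0−1) = 68/23
ω_s/ω_c = 68/23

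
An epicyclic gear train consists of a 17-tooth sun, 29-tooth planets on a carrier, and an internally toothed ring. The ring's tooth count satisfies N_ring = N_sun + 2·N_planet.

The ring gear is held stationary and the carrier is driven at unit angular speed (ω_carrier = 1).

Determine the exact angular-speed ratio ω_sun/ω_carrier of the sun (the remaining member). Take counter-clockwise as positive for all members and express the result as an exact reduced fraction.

N_ring = 17 + 2·29 = 75
17(ω_s−ω_c) = −75(ω_r−ω_c),  ω_r=0, ω_c=1
ω_s = 1 − (75/17)(0−1) = 92/17
ω_s/ω_c = 92/17

92/17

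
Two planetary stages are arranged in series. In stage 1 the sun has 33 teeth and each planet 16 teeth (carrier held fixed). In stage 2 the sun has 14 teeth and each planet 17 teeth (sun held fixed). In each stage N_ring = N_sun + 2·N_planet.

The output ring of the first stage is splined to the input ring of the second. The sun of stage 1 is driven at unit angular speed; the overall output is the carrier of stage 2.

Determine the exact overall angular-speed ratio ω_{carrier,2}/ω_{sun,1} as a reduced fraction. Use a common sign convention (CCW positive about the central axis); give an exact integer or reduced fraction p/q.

-792/2015

Stage 1: N_ring = 33 + 2·16 = 65
Stage 1: 33(ω_s−ω_c) = −65(ω_r−ω_c),  ω_c=0, ω_s=1
Stage 1: ω_r = 0 − (33/65)(1−0) = -33/65
  ⇒ ω_r¹/ω_s¹ = -33/65
Stage 2: N_ring = 14 + 2·17 = 48
Stage 2: 14(ω_s−ω_c) = −48(ω_r−ω_c),  ω_s=0, ω_r=1
Stage 2: 14(0−ω_c) = −48(1−ω_c)  ⇒  62ω_c = 48  ⇒  ω_c = 24/31
  ⇒ ω_c²/ω_r² = 24/31
Coupling ω_r² = ω_r¹ ⇒ overall = -33/65 × 24/31 = -792/2015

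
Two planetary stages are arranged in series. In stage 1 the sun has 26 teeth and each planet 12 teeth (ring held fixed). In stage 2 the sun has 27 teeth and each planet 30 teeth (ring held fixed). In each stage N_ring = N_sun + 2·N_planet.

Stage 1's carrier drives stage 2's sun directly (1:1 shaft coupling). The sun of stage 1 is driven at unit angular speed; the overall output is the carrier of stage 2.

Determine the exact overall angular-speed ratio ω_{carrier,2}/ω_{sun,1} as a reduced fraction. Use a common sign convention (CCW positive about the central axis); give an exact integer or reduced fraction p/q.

Stage 1: N_ring = 26 + 2·12 = 50
Stage 1: 26(ω_s−ω_c) = −50(ω_r−ω_c),  ω_r=0, ω_s=1
Stage 1: 26(1−ω_c) = −50(0−ω_c)  ⇒  76ω_c = 26  ⇒  ω_c = 13/38
  ⇒ ω_c¹/ω_s¹ = 13/38
Stage 2: N_ring = 27 + 2·30 = 87
Stage 2: 27(ω_s−ω_c) = −87(ω_r−ω_c),  ω_r=0, ω_s=1
Stage 2: 27(1−ω_c) = −87(0−ω_c)  ⇒  114ω_c = 27  ⇒  ω_c = 9/38
  ⇒ ω_c²/ω_s² = 9/38
Coupling ω_s² = ω_c¹ ⇒ overall = 13/38 × 9/38 = 117/1444

117/1444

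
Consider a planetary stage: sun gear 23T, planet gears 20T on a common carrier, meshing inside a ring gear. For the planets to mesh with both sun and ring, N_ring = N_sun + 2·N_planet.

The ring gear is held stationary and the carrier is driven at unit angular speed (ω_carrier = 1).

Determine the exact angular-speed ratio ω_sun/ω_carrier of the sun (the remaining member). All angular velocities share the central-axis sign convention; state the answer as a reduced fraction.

86/23

N_ring = 23 + 2·20 = 63
23(ω_s−ω_c) = −63(ω_r−ω_c),  ω_r=0, ω_c=1
ω_s = 1 − (63/23)(0−1) = 86/23
ω_s/ω_c = 86/23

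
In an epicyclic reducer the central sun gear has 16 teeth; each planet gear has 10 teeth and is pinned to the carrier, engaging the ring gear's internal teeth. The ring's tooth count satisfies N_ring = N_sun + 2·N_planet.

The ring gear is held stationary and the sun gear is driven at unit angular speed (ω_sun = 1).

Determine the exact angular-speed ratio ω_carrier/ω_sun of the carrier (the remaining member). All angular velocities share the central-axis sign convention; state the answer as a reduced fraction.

N_ring = 16 + 2·10 = 36
16(ω_s−ω_c) = −36(ω_r−ω_c),  ω_r=0, ω_s=1
16(1−ω_c) = −36(0−ω_c)  ⇒  52ω_c = 16  ⇒  ω_c = 4/13
ω_c/ω_s = 4/13

4/13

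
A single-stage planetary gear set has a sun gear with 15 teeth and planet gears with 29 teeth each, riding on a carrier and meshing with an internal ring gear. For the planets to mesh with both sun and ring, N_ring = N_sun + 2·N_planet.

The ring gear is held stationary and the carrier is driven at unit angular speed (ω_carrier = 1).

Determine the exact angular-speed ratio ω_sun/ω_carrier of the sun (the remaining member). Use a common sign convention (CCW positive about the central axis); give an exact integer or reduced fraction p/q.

88/15

N_ring = 15 + 2·29 = 73
15(ω_s−ω_c) = −73(ω_r−ω_c),  ω_r=0, ω_c=1
ω_s = 1 − (73/15)(0−1) = 88/15
ω_s/ω_c = 88/15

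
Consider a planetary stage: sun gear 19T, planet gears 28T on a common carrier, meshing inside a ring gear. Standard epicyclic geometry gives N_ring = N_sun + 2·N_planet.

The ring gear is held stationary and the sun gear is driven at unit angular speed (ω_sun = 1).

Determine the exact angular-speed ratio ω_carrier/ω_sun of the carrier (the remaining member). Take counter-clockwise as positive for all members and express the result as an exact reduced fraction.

19/94

N_ring = 19 + 2·28 = 75
19(ω_s−ω_c) = −75(ω_r−ω_c),  ω_r=0, ω_s=1
19(1−ω_c) = −75(0−ω_c)  ⇒  94ω_c = 19  ⇒  ω_c = 19/94
ω_c/ω_s = 19/94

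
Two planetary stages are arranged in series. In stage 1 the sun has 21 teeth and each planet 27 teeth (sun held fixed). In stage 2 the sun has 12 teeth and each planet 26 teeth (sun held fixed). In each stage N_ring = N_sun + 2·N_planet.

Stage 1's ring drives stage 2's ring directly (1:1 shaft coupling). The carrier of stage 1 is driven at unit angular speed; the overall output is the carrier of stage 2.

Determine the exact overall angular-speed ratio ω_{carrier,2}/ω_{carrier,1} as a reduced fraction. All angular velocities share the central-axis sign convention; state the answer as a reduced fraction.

512/475

Stage 1: N_ring = 21 + 2·27 = 75
Stage 1: 21(ω_s−ω_c) = −75(ω_r−ω_c),  ω_s=0, ω_c=1
Stage 1: ω_r = 1 − (21/75)(0−1) = 32/25
  ⇒ ω_r¹/ω_c¹ = 32/25
Stage 2: N_ring = 12 + 2·26 = 64
Stage 2: 12(ω_s−ω_c) = −64(ω_r−ω_c),  ω_s=0, ω_r=1
Stage 2: 12(0−ω_c) = −64(1−ω_c)  ⇒  76ω_c = 64  ⇒  ω_c = 16/19
  ⇒ ω_c²/ω_r² = 16/19
Coupling ω_r² = ω_r¹ ⇒ overall = 32/25 × 16/19 = 512/475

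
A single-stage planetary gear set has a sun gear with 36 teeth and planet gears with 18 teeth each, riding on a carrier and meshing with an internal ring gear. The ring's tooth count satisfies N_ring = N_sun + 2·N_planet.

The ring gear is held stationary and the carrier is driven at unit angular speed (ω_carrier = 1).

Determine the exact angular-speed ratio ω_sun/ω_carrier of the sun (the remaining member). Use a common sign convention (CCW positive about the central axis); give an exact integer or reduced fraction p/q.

3

N_ring = 36 + 2·18 = 72
36(ω_s−ω_c) = −72(ω_r−ω_c),  ω_r=0, ω_c=1
ω_s = 1 − (72/36)(0−1) = 3
ω_s/ω_c = 3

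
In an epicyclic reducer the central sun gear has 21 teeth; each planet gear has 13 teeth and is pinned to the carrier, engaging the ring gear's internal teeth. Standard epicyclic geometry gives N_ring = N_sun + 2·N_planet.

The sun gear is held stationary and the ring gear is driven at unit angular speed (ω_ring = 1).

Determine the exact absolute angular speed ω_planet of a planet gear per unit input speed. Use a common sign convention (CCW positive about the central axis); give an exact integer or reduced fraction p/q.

47/26

N_ring = 21 + 2·13 = 47
21(ω_s−ω_c) = −47(ω_r−ω_c),  ω_s=0, ω_r=1
21(0−ω_c) = −47(1−ω_c)  ⇒  68ω_c = 47  ⇒  ω_c = 47/68
sun–planet: 21·(0−47/68) = −13·(ω_p−ω_c)  ⇒  ω_p−ω_c = −(21/13)·(-47/68) = 987/884
ω_p = 47/68 + 987/884 = 47/26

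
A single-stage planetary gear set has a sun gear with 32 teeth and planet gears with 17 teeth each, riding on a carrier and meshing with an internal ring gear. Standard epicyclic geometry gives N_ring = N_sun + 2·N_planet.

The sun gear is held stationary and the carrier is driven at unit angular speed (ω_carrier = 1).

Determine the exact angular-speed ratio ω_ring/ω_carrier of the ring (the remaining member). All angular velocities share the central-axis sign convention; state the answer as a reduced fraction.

49/33

N_ring = 32 + 2·17 = 66
32(ω_s−ω_c) = −66(ω_r−ω_c),  ω_s=0, ω_c=1
ω_r = 1 − (32/66)(0−1) = 49/33
ω_r/ω_c = 49/33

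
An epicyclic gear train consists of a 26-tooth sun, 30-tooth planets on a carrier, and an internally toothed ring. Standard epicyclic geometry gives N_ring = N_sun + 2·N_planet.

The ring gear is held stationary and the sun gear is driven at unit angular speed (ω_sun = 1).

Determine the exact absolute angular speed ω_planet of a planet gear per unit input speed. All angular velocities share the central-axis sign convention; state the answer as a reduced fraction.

-13/30

N_ring = 26 + 2·30 = 86
26(ω_s−ω_c) = −86(ω_r−ω_c),  ω_r=0, ω_s=1
26(1−ω_c) = −86(0−ω_c)  ⇒  112ω_c = 26  ⇒  ω_c = 13/56
sun–planet: 26·(1−13/56) = −30·(ω_p−ω_c)  ⇒  ω_p−ω_c = −(26/30)·(43/56) = -559/840
ω_p = 13/56 − 559/840 = -13/30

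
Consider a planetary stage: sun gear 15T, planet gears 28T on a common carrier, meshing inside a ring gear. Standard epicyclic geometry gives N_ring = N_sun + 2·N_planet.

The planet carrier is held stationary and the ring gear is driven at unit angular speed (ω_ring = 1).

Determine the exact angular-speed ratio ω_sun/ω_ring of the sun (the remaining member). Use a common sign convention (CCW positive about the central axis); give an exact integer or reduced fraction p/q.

N_ring = 15 + 2·28 = 71
15(ω_s−ω_c) = −71(ω_r−ω_c),  ω_c=0, ω_r=1
ω_s = 0 − (71/15)(1−0) = -71/15
ω_s/ω_r = -71/15

-71/15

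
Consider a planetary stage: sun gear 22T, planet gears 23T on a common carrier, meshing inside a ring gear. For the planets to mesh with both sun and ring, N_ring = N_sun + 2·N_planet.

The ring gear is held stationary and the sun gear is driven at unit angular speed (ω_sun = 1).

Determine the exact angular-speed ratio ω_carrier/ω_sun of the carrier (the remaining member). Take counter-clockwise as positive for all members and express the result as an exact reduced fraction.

N_ring = 22 + 2·23 = 68
22(ω_s−ω_c) = −68(ω_r−ω_c),  ω_r=0, ω_s=1
22(1−ω_c) = −68(0−ω_c)  ⇒  90ω_c = 22  ⇒  ω_c = 11/45
ω_c/ω_s = 11/45

11/45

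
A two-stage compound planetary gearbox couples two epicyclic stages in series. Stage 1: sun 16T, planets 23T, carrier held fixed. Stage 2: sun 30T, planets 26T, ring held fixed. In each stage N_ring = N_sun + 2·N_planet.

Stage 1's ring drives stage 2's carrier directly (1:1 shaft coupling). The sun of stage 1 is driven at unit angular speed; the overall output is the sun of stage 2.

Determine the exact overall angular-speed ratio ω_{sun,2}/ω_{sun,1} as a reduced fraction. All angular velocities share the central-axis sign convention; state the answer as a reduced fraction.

Stage 1: N_ring = 16 + 2·23 = 62
Stage 1: 16(ω_s−ω_c) = −62(ω_r−ω_c),  ω_c=0, ω_s=1
Stage 1: ω_r = 0 − (16/62)(1−0) = -8/31
  ⇒ ω_r¹/ω_s¹ = -8/31
Stage 2: N_ring = 30 + 2·26 = 82
Stage 2: 30(ω_s−ω_c) = −82(ω_r−ω_c),  ω_r=0, ω_c=1
Stage 2: ω_s = 1 − (82/30)(0−1) = 56/15
  ⇒ ω_s²/ω_c² = 56/15
Coupling ω_c² = ω_r¹ ⇒ overall = -8/31 × 56/15 = -448/465

-448/465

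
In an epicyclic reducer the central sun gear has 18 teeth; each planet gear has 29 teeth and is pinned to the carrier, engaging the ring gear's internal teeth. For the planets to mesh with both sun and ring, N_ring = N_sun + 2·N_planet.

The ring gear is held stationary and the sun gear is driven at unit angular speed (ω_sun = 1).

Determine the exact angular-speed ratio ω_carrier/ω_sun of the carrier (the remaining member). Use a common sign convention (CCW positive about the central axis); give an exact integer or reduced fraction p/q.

N_ring = 18 + 2·29 = 76
18(ω_s−ω_c) = −76(ω_r−ω_c),  ω_r=0, ω_s=1
18(1−ω_c) = −76(0−ω_c)  ⇒  94ω_c = 18  ⇒  ω_c = 9/47
ω_c/ω_s = 9/47

9/47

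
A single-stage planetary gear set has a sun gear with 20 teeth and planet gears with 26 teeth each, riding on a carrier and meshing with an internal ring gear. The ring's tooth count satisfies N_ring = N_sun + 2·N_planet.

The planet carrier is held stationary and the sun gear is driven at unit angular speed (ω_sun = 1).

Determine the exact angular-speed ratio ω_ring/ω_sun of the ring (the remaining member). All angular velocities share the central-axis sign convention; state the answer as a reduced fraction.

N_ring = 20 + 2·26 = 72
20(ω_s−ω_c) = −72(ω_r−ω_c),  ω_c=0, ω_s=1
ω_r = 0 − (20/72)(1−0) = -5/18
ω_r/ω_s = -5/18

-5/18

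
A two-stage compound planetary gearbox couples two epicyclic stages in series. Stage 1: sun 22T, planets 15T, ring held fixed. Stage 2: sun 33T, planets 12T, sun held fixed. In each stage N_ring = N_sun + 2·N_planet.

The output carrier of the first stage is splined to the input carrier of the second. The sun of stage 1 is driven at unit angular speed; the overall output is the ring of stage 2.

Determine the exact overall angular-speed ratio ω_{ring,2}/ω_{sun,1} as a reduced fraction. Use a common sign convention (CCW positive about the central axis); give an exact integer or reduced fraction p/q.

330/703

Stage 1: N_ring = 22 + 2·15 = 52
Stage 1: 22(ω_s−ω_c) = −52(ω_r−ω_c),  ω_r=0, ω_s=1
Stage 1: 22(1−ω_c) = −52(0−ω_c)  ⇒  74ω_c = 22  ⇒  ω_c = 11/37
  ⇒ ω_c¹/ω_s¹ = 11/37
Stage 2: N_ring = 33 + 2·12 = 57
Stage 2: 33(ω_s−ω_c) = −57(ω_r−ω_c),  ω_s=0, ω_c=1
Stage 2: ω_r = 1 − (33/57)(0−1) = 30/19
  ⇒ ω_r²/ω_c² = 30/19
Coupling ω_c² = ω_c¹ ⇒ overall = 11/37 × 30/19 = 330/703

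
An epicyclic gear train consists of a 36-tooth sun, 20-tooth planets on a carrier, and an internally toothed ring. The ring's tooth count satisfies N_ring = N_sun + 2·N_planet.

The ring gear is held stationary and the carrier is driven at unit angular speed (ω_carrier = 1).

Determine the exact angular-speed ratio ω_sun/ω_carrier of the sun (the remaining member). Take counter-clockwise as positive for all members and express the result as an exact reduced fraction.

28/9

N_ring = 36 + 2·20 = 76
36(ω_s−ω_c) = −76(ω_r−ω_c),  ω_r=0, ω_c=1
ω_s = 1 − (76/36)(0−1) = 28/9
ω_s/ω_c = 28/9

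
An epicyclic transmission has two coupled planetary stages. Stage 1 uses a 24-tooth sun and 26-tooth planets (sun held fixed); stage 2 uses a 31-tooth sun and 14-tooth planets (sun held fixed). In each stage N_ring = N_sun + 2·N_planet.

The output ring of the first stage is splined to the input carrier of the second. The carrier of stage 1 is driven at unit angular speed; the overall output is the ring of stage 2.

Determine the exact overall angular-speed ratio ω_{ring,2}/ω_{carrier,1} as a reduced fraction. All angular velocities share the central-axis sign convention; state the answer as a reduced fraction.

Stage 1: N_ring = 24 + 2·26 = 76
Stage 1: 24(ω_s−ω_c) = −76(ω_r−ω_c),  ω_s=0, ω_c=1
Stage 1: ω_r = 1 − (24/76)(0−1) = 25/19
  ⇒ ω_r¹/ω_c¹ = 25/19
Stage 2: N_ring = 31 + 2·14 = 59
Stage 2: 31(ω_s−ω_c) = −59(ω_r−ω_c),  ω_s=0, ω_c=1
Stage 2: ω_r = 1 − (31/59)(0−1) = 90/59
  ⇒ ω_r²/ω_c² = 90/59
Coupling ω_c² = ω_r¹ ⇒ overall = 25/19 × 90/59 = 2250/1121

2250/1121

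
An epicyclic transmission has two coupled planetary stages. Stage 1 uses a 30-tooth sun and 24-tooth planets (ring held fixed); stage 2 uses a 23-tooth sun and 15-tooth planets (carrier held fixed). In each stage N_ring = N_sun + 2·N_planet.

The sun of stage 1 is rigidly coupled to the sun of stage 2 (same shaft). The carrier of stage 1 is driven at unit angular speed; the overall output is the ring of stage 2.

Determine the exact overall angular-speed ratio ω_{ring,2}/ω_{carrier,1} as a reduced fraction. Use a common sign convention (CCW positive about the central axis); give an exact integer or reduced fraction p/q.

-414/265

Stage 1: N_ring = 30 + 2·24 = 78
Stage 1: 30(ω_s−ω_c) = −78(ω_r−ω_c),  ω_r=0, ω_c=1
Stage 1: ω_s = 1 − (78/30)(0−1) = 18/5
  ⇒ ω_s¹/ω_c¹ = 18/5
Stage 2: N_ring = 23 + 2·15 = 53
Stage 2: 23(ω_s−ω_c) = −53(ω_r−ω_c),  ω_c=0, ω_s=1
Stage 2: ω_r = 0 − (23/53)(1−0) = -23/53
  ⇒ ω_r²/ω_s² = -23/53
Coupling ω_s² = ω_s¹ ⇒ overall = 18/5 × -23/53 = -414/265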